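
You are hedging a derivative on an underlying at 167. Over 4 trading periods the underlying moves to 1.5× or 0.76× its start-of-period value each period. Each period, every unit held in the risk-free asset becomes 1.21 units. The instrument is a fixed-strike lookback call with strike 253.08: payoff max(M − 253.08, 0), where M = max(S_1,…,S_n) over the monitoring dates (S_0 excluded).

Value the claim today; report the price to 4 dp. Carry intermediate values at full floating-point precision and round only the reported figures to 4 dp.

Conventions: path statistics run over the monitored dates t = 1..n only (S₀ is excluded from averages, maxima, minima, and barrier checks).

Risk-neutral up-probability p* = (R−d)/(u−d) = (1.21−0.76)/(1.5−0.76) = 0.6081; the claim prices as the p*-weighted sum of path payoffs discounted by R^4.
Enumerate all 2^4 = 16 price paths (U = up ×1.5, D = down ×0.76); each path with k up-moves has probability p*^k·(1−p*)^(4−k).
DDDD: M=126.9200, payoff=0.0000, prob=0.023587
UDDD: M=250.5000, payoff=0.0000, prob=0.036600
DUDD: M=190.3800, payoff=0.0000, prob=0.036600
UUDD: M=375.7500, payoff=122.6700, prob=0.056793
DDUD: M=144.6888, payoff=0.0000, prob=0.036600
UDUD: M=285.5700, payoff=32.4900, prob=0.056793
DUUD: M=285.5700, payoff=32.4900, prob=0.056793
UUUD: M=563.6250, payoff=310.5450, prob=0.088127
DDDU: M=126.9200, payoff=0.0000, prob=0.036600
UDDU: M=250.5000, payoff=0.0000, prob=0.056793
DUDU: M=217.0332, payoff=0.0000, prob=0.056793
UUDU: M=428.3550, payoff=175.2750, prob=0.088127
DDUU: M=217.0332, payoff=0.0000, prob=0.056793
UDUU: M=428.3550, payoff=175.2750, prob=0.088127
DUUU: M=428.3550, payoff=175.2750, prob=0.088127
UUUU: M=845.4375, payoff=592.3575, prob=0.136749
Price = Σ prob·payoff / R^4 = 165.368026 / 2.143589 = 77.1454

price = 77.1454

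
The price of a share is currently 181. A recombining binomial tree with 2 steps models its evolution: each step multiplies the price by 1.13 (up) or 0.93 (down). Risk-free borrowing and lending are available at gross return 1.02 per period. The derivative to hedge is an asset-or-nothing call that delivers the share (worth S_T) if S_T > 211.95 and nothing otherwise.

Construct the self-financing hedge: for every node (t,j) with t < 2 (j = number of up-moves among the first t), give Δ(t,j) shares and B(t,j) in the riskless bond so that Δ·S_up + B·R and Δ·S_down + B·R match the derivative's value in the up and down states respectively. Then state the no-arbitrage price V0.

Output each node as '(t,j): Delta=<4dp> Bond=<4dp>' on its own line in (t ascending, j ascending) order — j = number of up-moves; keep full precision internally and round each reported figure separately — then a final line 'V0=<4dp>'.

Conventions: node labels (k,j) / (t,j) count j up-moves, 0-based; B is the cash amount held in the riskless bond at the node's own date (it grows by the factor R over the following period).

(0,0): Delta=2.8167 Bond=-464.8369
(1,0): Delta=0.0000 Bond=0.0000
(1,1): Delta=5.6500 Bond=-1053.6303
V0=44.9842

Under the risk-neutral measure, an up-move has probability p* = (R−d)/(u−d) = 0.4500 and values discount at R = 1.02.
At maturity the claim pays: V(2,0)=0.0000, V(2,1)=0.0000, V(2,2)=231.1189
(1,0): S=168.3300. Δ = (V_up−V_dn)/(S_up−S_dn) = (0.0000−0.0000)/(190.2129−156.5469) = 0.0000. V = [p*·0.0000 + (1−p*)·0.0000]/1.02 = 0.0000. B = V − Δ·S = 0.0000.
(1,1): S=204.5300. Δ = (V_up−V_dn)/(S_up−S_dn) = (231.1189−0.0000)/(231.1189−190.2129) = 5.6500. V = [p*·231.1189 + (1−p*)·0.0000]/1.02 = 101.9642. B = V − Δ·S = -1053.6303.
(0,0): S=181.0000. Δ = (V_up−V_dn)/(S_up−S_dn) = (101.9642−0.0000)/(204.5300−168.3300) = 2.8167. V = [p*·101.9642 + (1−p*)·0.0000]/1.02 = 44.9842. B = V − Δ·S = -464.8369.
Check: Δ(0,0)·S0 + B(0,0) = 44.9842 = V0.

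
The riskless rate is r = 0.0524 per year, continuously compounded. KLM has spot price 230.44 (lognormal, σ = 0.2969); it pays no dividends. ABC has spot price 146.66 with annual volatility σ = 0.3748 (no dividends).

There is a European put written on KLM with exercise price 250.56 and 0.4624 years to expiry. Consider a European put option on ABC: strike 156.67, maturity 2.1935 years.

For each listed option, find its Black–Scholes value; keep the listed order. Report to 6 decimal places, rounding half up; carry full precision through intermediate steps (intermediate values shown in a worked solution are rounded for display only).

[KLM put K=250.56]
σ√T = 0.2969·√0.4624 = 0.201892
d₁ = (ln(S/K) + (r+σ²/2)T) / (σ√T) = (ln(230.44/250.56) + (0.0524+0.2969²/2)·0.4624) / 0.201892 = (-0.083708 + 0.044610) / 0.201892 = -0.193658
d₂ = d₁ − σ√T = -0.193658 − 0.201892 = -0.395550
e^{−rT} = 0.976061
N(−d₁) = 0.576778,  N(−d₂) = 0.653781
price = K·e^{−rT}·N(−d₂) − S·N(−d₁) = 159.890047 − 132.912731 = 26.977316
[ABC put K=156.67]
σ√T = 0.3748·√2.1935 = 0.555096
d₁ = (ln(S/K) + (r+σ²/2)T) / (σ√T) = (ln(146.66/156.67) + (0.0524+0.3748²/2)·2.1935) / 0.555096 = (-0.066025 + 0.269005) / 0.555096 = 0.365667
d₂ = d₁ − σ√T = 0.365667 − 0.555096 = -0.189429
e^{−rT} = 0.891420
N(−d₁) = 0.357307,  N(−d₂) = 0.575122
price = K·e^{−rT}·N(−d₂) − S·N(−d₁) = 80.320800 − 52.402587 = 27.918213

price(KLM put K=250.56) = 26.977316
price(ABC put K=156.67) = 27.918213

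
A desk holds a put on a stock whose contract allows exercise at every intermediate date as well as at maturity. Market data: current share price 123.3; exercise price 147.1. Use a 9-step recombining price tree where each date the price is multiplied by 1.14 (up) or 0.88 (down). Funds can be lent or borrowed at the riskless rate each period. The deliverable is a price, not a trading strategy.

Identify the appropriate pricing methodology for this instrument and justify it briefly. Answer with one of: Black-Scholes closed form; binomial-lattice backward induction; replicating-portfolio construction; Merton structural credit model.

Key observation: the put (strike 147.1 on spot 123.3) is American-style on a 9-step discrete price model, so the early-exercise decision at every node requires stepwise backward valuation — a closed form cannot price the exercise right.

framework: binomial-lattice backward induction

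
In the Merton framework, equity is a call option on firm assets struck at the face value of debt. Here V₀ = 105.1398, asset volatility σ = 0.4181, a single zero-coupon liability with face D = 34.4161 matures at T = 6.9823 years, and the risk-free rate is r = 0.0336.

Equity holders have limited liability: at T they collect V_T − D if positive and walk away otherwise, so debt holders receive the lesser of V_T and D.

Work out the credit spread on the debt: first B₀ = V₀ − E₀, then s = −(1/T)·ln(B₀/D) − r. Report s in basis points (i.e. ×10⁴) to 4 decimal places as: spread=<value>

spread=158.5164

Work the structural quantities from V₀ = 105.1398 against face 34.4161:
d₁ = [ln(V₀/D) + (r + σ²/2)T] / (σ√T)
   = [ln(105.1398/34.4161) + (0.0336 + 0.5·0.4181²)·6.9823] / (0.4181·√6.9823)
   = [1.116766 + 0.844885] / 1.104789 = 1.775589
d₂ = d₁ − σ√T = 1.775589 − 1.104789 = 0.670800
N(d₁) = 0.962100,  N(d₂) = 0.748826,  e^(−rT) = 0.790883
E₀ = V₀·N(d₁) − D·e^(−rT)·N(d₂)
   = 105.1398·0.962100 − 34.4161·0.790883·0.748826 = 80.772591
B₀ = V₀ − E₀ = 105.1398 − 80.772591 = 24.367209
spread = −(1/T)·ln(B₀/D) − r = −(1/6.9823)·ln(24.367209/34.4161) − 0.0336 = 0.01585164
in basis points: 0.01585164 × 10⁴ = 158.5164 bp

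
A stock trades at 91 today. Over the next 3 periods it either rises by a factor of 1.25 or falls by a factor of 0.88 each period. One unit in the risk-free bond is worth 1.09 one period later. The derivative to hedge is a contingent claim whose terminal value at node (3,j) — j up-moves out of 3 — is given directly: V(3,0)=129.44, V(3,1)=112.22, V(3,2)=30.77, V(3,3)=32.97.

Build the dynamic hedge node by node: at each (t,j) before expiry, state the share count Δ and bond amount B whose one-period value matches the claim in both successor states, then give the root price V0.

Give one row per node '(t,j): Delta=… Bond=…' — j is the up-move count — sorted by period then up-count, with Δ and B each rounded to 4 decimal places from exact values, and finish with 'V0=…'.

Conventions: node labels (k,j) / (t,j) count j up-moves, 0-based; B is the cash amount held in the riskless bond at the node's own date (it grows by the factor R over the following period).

Under the risk-neutral measure, an up-move has probability p* = (R−d)/(u−d) = 0.5676 and values discount at R = 1.09.
At maturity the claim pays: V(3,0)=129.4400, V(3,1)=112.2200, V(3,2)=30.7700, V(3,3)=32.9700
  t=2,j=0: stock 70.4704 → up 88.0880 (V=112.2200), down 62.0140 (V=129.4400). Price 109.7858; hedge Δ=-0.6604, bond B=156.3263.
  t=2,j=1: stock 100.1000 → up 125.1250 (V=30.7700), down 88.0880 (V=112.2200). Price 60.5428; hedge Δ=-2.1992, bond B=280.6779.
  t=2,j=2: stock 142.1875 → up 177.7344 (V=32.9700), down 125.1250 (V=30.7700). Price 29.3749; hedge Δ=0.0418, bond B=23.4290.
  t=1,j=0: stock 80.0800 → up 100.1000 (V=60.5428), down 70.4704 (V=109.7858). Price 75.0799; hedge Δ=-1.6620, bond B=208.1690.
  t=1,j=1: stock 113.7500 → up 142.1875 (V=29.3749), down 100.1000 (V=60.5428). Price 39.3146; hedge Δ=-0.7405, bond B=123.5521.
  t=0,j=0: stock 91.0000 → up 113.7500 (V=39.3146), down 80.0800 (V=75.0799). Price 50.2575; hedge Δ=-1.0622, bond B=146.9204.
As a check, the time-0 holding Δ(0,0)·S0 + B(0,0) comes to 50.2575 — exactly V0.

(0,0): Delta=-1.0622 Bond=146.9204
(1,0): Delta=-1.6620 Bond=208.1690
(1,1): Delta=-0.7405 Bond=123.5521
(2,0): Delta=-0.6604 Bond=156.3263
(2,1): Delta=-2.1992 Bond=280.6779
(2,2): Delta=0.0418 Bond=23.4290
V0=50.2575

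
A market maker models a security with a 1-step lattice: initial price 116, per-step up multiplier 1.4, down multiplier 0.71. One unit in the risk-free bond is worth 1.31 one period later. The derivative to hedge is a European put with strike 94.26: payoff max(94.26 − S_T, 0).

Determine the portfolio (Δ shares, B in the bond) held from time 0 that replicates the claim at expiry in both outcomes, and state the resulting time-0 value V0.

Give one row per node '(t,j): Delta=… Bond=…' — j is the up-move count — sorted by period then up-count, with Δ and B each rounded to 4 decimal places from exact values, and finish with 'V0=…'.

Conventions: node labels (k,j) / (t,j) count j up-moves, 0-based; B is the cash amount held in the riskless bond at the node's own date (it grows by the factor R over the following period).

Under the risk-neutral measure, an up-move has probability p* = (R−d)/(u−d) = 0.8696 and values discount at R = 1.31.
At maturity the claim pays: V(1,0)=11.9000, V(1,1)=0.0000
  t=0,j=0: stock 116.0000 → up 162.4000 (V=0.0000), down 82.3600 (V=11.9000). Price 1.1849; hedge Δ=-0.1487, bond B=18.4312.
As a check, the time-0 holding Δ(0,0)·S0 + B(0,0) comes to 1.1849 — exactly V0.

(0,0): Delta=-0.1487 Bond=18.4312
V0=1.1849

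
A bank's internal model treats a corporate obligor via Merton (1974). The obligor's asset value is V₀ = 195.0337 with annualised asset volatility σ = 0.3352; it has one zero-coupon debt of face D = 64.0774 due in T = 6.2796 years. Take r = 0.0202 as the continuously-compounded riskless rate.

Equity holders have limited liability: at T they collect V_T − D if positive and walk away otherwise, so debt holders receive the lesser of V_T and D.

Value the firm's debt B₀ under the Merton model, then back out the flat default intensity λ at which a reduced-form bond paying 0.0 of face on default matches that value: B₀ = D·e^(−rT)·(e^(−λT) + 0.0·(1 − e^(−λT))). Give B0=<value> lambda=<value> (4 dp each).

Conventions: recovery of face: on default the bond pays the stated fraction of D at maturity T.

B0=53.8844 lambda=0.0074

Work the structural quantities from V₀ = 195.0337 against face 64.0774:
d₁ = [ln(V₀/D) + (r + σ²/2)T] / (σ√T)
   = [ln(195.0337/64.0774) + (0.0202 + 0.5·0.3352²)·6.2796] / (0.3352·√6.2796)
   = [1.113081 + 0.479633] / 0.839982 = 1.896128
d₂ = d₁ − σ√T = 1.896128 − 0.839982 = 1.056146
N(d₁) = 0.971028,  N(d₂) = 0.854549,  e^(−rT) = 0.880868
E₀ = V₀·N(d₁) − D·e^(−rT)·N(d₂)
   = 195.0337·0.971028 − 64.0774·0.880868·0.854549 = 141.149343
B₀ = V₀ − E₀ = 195.0337 − 141.149343 = 53.884357
e^(−λT) = (B₀·e^(rT)/D − 0)/(1 − 0) = (53.8844·1.135244/64.0774 − 0)/1 = 0.95465735
λ = −ln(0.95465735)/6.2796 = 0.007389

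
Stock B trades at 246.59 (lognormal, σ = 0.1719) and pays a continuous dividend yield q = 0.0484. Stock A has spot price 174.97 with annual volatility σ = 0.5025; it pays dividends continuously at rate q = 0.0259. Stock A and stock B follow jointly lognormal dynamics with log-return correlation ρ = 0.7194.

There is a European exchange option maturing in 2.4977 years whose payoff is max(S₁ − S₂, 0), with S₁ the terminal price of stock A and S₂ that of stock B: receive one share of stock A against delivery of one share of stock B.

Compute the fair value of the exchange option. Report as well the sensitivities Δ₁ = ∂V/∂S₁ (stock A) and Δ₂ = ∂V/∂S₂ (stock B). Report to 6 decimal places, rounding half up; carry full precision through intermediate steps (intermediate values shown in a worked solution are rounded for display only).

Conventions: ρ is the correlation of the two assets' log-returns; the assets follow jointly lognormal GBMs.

exchange price = 24.513979
Δ1 = 0.415320
Δ2 = -0.195282

σ_eff = √(σ₁² + σ₂² − 2ρσ₁σ₂) = √(0.5025² + 0.1719² − 2·0.7194·0.5025·0.1719) = 0.397206
d₁ = (ln(S₁/S₂) + (q₂ − q₁ + σ_eff²/2)T) / (σ_eff√T) = (ln(174.97/246.59) + (0.0484 − 0.0259 + 0.078886)·2.4977) / 0.627749 = -0.143178
d₂ = d₁ − σ_eff√T = -0.143178 − 0.627749 = -0.770927
N(d₁) = 0.443075,  N(d₂) = 0.220375
V = S₁·e^{−q₁T}·N(d₁) − S₂·e^{−q₂T}·N(d₂) = 72.668458 − 48.154479 = 24.513979
Key observation: no risk-free rate is needed — with the second asset as numeraire the exchange option is a call on the ratio S₁/S₂, and r cancels out of the value.
Δ₁ = e^{−q₁T}·N(d₁) = 0.415320;  Δ₂ = −e^{−q₂T}·N(d₂) = -0.195282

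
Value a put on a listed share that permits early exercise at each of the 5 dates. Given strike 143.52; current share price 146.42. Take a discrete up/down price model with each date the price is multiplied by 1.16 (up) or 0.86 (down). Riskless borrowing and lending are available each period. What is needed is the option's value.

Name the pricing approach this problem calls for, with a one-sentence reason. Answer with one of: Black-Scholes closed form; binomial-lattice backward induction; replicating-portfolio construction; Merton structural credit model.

framework: binomial-lattice backward induction

Key observation: an American put (K = 143.52, S₀ = 146.42) on a 5-date tree has no closed form — the optimal stopping decision is embedded and must be resolved recursively from expiry.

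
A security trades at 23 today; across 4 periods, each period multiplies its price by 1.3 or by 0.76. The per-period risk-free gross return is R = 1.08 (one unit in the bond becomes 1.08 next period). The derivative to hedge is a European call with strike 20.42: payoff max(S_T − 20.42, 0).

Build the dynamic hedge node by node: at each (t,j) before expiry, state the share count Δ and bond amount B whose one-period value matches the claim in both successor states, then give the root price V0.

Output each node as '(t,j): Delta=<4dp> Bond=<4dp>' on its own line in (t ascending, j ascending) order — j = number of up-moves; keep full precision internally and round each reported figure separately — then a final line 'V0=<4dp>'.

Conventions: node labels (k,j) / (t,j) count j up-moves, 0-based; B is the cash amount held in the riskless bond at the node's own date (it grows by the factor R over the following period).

Arbitrage-free pricing uses the up-move probability p* = (R−d)/(u−d) = 0.5926, discounting each step at R = 1.08.
Expiry values: V(4,0)=0.0000, V(4,1)=0.0000, V(4,2)=2.0313, V(4,3)=17.9836, V(4,4)=45.2703
(3,0): S=10.0964. Δ = (V_up−V_dn)/(S_up−S_dn) = (0.0000−0.0000)/(13.1254−7.6733) = 0.0000. V = [p*·0.0000 + (1−p*)·0.0000]/1.08 = 0.0000. B = V − Δ·S = 0.0000.
(3,1): S=17.2702. Δ = (V_up−V_dn)/(S_up−S_dn) = (2.0313−0.0000)/(22.4513−13.1254) = 0.2178. V = [p*·2.0313 + (1−p*)·0.0000]/1.08 = 1.1146. B = V − Δ·S = -2.6471.
(3,2): S=29.5412. Δ = (V_up−V_dn)/(S_up−S_dn) = (17.9836−2.0313)/(38.4036−22.4513) = 1.0000. V = [p*·17.9836 + (1−p*)·2.0313]/1.08 = 10.6338. B = V − Δ·S = -18.9074.
(3,3): S=50.5310. Δ = (V_up−V_dn)/(S_up−S_dn) = (45.2703−17.9836)/(65.6903−38.4036) = 1.0000. V = [p*·45.2703 + (1−p*)·17.9836]/1.08 = 31.6236. B = V − Δ·S = -18.9074.
(2,0): S=13.2848. Δ = (V_up−V_dn)/(S_up−S_dn) = (1.1146−0.0000)/(17.2702−10.0964) = 0.1554. V = [p*·1.1146 + (1−p*)·0.0000]/1.08 = 0.6116. B = V − Δ·S = -1.4525.
(2,1): S=22.7240. Δ = (V_up−V_dn)/(S_up−S_dn) = (10.6338−1.1146)/(29.5412−17.2702) = 0.7758. V = [p*·10.6338 + (1−p*)·1.1146]/1.08 = 6.2552. B = V − Δ·S = -11.3730.
(2,2): S=38.8700. Δ = (V_up−V_dn)/(S_up−S_dn) = (31.6236−10.6338)/(50.5310−29.5412) = 1.0000. V = [p*·31.6236 + (1−p*)·10.6338]/1.08 = 21.3631. B = V − Δ·S = -17.5069.
(1,0): S=17.4800. Δ = (V_up−V_dn)/(S_up−S_dn) = (6.2552−0.6116)/(22.7240−13.2848) = 0.5979. V = [p*·6.2552 + (1−p*)·0.6116]/1.08 = 3.6629. B = V − Δ·S = -6.7882.
(1,1): S=29.9000. Δ = (V_up−V_dn)/(S_up−S_dn) = (21.3631−6.2552)/(38.8700−22.7240) = 0.9357. V = [p*·21.3631 + (1−p*)·6.2552]/1.08 = 14.0815. B = V − Δ·S = -13.8962.
(0,0): S=23.0000. Δ = (V_up−V_dn)/(S_up−S_dn) = (14.0815−3.6629)/(29.9000−17.4800) = 0.8389. V = [p*·14.0815 + (1−p*)·3.6629]/1.08 = 9.1082. B = V − Δ·S = -10.1855.
Check: Δ(0,0)·S0 + B(0,0) = 9.1082 = V0.

(0,0): Delta=0.8389 Bond=-10.1855
(1,0): Delta=0.5979 Bond=-6.7882
(1,1): Delta=0.9357 Bond=-13.8962
(2,0): Delta=0.1554 Bond=-1.4525
(2,1): Delta=0.7758 Bond=-11.3730
(2,2): Delta=1.0000 Bond=-17.5069
(3,0): Delta=0.0000 Bond=0.0000
(3,1): Delta=0.2178 Bond=-2.6471
(3,2): Delta=1.0000 Bond=-18.9074
(3,3): Delta=1.0000 Bond=-18.9074
V0=9.1082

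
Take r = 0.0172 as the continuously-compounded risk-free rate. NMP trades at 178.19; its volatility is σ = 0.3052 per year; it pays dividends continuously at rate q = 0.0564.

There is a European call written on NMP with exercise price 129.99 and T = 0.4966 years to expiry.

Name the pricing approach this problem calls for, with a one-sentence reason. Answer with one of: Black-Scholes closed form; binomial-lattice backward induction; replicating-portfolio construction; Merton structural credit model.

framework: Black-Scholes closed form

Key observation: everything needed for the exact continuous-time valuation of the European call on NMP (strike 129.99) is given, and no feature rules the closed form out.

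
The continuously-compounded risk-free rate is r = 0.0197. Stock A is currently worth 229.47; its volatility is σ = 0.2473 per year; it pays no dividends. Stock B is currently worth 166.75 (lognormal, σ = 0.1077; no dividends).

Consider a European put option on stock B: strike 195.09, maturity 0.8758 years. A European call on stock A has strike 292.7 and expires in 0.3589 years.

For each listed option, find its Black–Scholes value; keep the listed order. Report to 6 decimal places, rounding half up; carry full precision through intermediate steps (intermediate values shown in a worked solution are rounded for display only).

[stock B put K=195.09]
σ√T = 0.1077·√0.8758 = 0.100790
d₁ = (ln(S/K) + (r+σ²/2)T) / (σ√T) = (ln(166.75/195.09) + (0.0197+0.1077²/2)·0.8758) / 0.100790 = (-0.156965 + 0.022333) / 0.100790 = -1.335772
d₂ = d₁ − σ√T = -1.335772 − 0.100790 = -1.436562
e^{−rT} = 0.982895
N(−d₁) = 0.909188,  N(−d₂) = 0.924579
price = K·e^{−rT}·N(−d₂) − S·N(−d₁) = 177.290700 − 151.607123 = 25.683577
[stock A call K=292.7]
σ√T = 0.2473·√0.3589 = 0.148153
d₁ = (ln(S/K) + (r+σ²/2)T) / (σ√T) = (ln(229.47/292.7) + (0.0197+0.2473²/2)·0.3589) / 0.148153 = (-0.243376 + 0.018045) / 0.148153 = -1.520932
d₂ = d₁ − σ√T = -1.520932 − 0.148153 = -1.669085
e^{−rT} = 0.992955
N(d₁) = 0.064138,  N(d₂) = 0.047550
price = S·N(d₁) − K·e^{−rT}·N(d₂) = 14.717842 − 13.819894 = 0.897948

price(stock B put K=195.09) = 25.683577
price(stock A call K=292.7) = 0.897948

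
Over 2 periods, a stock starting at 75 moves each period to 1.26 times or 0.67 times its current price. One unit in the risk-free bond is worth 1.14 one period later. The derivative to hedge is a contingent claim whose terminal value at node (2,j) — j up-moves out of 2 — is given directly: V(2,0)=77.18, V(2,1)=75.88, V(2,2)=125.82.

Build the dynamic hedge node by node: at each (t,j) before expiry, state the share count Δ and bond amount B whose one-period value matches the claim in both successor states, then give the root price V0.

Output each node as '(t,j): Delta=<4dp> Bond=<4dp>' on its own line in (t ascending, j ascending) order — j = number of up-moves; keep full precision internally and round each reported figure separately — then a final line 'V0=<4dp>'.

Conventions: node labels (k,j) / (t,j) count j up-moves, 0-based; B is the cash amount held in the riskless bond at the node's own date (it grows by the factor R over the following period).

(0,0): Delta=0.7834 Bond=24.0595
(1,0): Delta=-0.0438 Bond=68.9967
(1,1): Delta=0.8957 Bond=16.8145
V0=82.8140

The replicating-portfolio and risk-neutral prices coincide; use p* = (1.14−0.67)/(1.26−0.67) = 0.7966 for the latter.
Terminal payoffs: V(2,0)=77.1800, V(2,1)=75.8800, V(2,2)=125.8200
Node (1,0) S=50.2500: V=(p*·75.8800+(1−p*)·77.1800)/1.14=66.7933; Δ=(75.8800−77.1800)/(63.3150−33.6675)=-0.0438; B=V−Δ·S=68.9967
Node (1,1) S=94.5000: V=(p*·125.8200+(1−p*)·75.8800)/1.14=101.4585; Δ=(125.8200−75.8800)/(119.0700−63.3150)=0.8957; B=V−Δ·S=16.8145
Node (0,0) S=75.0000: V=(p*·101.4585+(1−p*)·66.7933)/1.14=82.8140; Δ=(101.4585−66.7933)/(94.5000−50.2500)=0.7834; B=V−Δ·S=24.0595
Check: Δ(0,0)·S0 + B(0,0) = 82.8140 = V0.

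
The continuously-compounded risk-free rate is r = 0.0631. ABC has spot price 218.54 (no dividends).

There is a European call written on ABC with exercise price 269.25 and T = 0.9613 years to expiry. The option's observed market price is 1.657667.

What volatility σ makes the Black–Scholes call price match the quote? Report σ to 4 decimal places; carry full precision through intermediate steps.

At σ = 0.1265 the Black–Scholes value reproduces the quote:
σ√T = 0.1265·√0.9613 = 0.124028
d₁ = (ln(S/K) + (r+σ²/2)T) / (σ√T) = (ln(218.54/269.25) + (0.0631+0.1265²/2)·0.9613) / 0.124028 = (-0.208671 + 0.068350) / 0.124028 = -1.131371
d₂ = d₁ − σ√T = -1.131371 − 0.124028 = -1.255399
e^{−rT} = 0.941145
N(d₁) = 0.128950,  N(d₂) = 0.104667
V = S·N(d₁) − K·e^{−rT}·N(d₂) = 28.180630 − 26.522963 = 1.657667 (the quoted price), and the Black–Scholes price is strictly increasing in σ, so σ is unique

sigma = 0.1265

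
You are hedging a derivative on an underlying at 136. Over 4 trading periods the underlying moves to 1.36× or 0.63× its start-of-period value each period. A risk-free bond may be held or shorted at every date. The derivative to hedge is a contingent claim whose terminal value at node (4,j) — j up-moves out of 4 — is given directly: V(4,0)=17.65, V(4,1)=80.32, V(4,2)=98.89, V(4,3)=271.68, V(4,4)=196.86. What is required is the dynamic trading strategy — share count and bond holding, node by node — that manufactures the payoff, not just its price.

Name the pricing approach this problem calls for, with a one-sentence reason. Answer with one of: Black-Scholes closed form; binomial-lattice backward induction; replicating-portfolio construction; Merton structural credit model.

Key observation: the mandate to exhibit the hedge at every date and state singles out the replicating-portfolio construction on the 4-period tree with factors 1.36 and 0.63 from 136.

framework: replicating-portfolio construction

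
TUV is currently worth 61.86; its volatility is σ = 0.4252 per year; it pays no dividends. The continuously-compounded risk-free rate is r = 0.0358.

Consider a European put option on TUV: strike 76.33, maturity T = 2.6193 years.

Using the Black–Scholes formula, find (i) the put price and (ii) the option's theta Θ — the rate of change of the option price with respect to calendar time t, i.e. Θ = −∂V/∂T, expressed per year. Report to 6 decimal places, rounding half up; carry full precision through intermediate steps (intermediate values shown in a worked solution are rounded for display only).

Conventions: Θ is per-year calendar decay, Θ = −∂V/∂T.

σ√T = 0.4252·√2.6193 = 0.688154
d₁ = (ln(S/K) + (r+σ²/2)T) / (σ√T) = (ln(61.86/76.33) + (0.0358+0.4252²/2)·2.6193) / 0.688154 = (-0.210192 + 0.330549) / 0.688154 = 0.174898
d₂ = d₁ − σ√T = 0.174898 − 0.688154 = -0.513256
e^{−rT} = 0.910491
N(−d₁) = 0.430580,  N(−d₂) = 0.696114
Put price V = K·e^{−rT}·N(−d₂) − S·N(−d₁) = 48.378390 − 26.635670 = 21.742720
φ(d₁) = (1/√(2π))·e^{−d₁²/2} = 0.392887
Θ = −S·φ(d₁)·σ/(2√T) + r·K·e^{−rT}·N(−d₂) = −3.192627 + 1.731946 = -1.460681

price = 21.742720
Θ = -1.460681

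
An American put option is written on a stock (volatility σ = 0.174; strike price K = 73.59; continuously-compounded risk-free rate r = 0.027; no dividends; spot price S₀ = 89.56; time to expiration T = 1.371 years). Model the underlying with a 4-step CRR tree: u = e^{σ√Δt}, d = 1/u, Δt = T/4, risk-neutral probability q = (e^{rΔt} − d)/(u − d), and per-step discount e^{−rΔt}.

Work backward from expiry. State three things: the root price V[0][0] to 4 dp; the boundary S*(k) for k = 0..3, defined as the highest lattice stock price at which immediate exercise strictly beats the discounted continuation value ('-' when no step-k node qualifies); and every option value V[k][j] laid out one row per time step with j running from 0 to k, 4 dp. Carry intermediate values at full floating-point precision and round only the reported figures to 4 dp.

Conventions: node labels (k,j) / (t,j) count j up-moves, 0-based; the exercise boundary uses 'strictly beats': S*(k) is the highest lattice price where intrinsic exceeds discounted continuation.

Δt=0.34275  u=1.10724  d=0.90315  q=0.52011  discount=0.99079
step 4 (expiry): payoffs max(K−S,0) = 14.0030 0.5379 0.0000 0.0000 0.0000
step 3: (k=3,j=0): S=65.9769, K−S=7.6131, hold=6.9352 ⇒ V=7.6131 exercise | (k=3,j=1): S=80.8860, K−S=0.0000, hold=0.2558 ⇒ V=0.2558 continue | (k=3,j=2): S=99.1642, K−S=0.0000, hold=0.0000 ⇒ V=0.0000 continue | (k=3,j=3): S=121.5728, K−S=0.0000, hold=0.0000 ⇒ V=0.0000 continue  boundary S*=65.9769
step 2: (k=2,j=0): S=73.0521, K−S=0.5379, hold=3.7516 ⇒ V=3.7516 continue | (k=2,j=1): S=89.5600, K−S=0.0000, hold=0.1216 ⇒ V=0.1216 continue | (k=2,j=2): S=109.7983, K−S=0.0000, hold=0.0000 ⇒ V=0.0000 continue  boundary S*=-
step 1: (k=1,j=0): S=80.8860, K−S=0.0000, hold=1.8464 ⇒ V=1.8464 continue | (k=1,j=1): S=99.1642, K−S=0.0000, hold=0.0578 ⇒ V=0.0578 continue  boundary S*=-
step 0: (k=0,j=0): S=89.5600, K−S=0.0000, hold=0.9077 ⇒ V=0.9077 continue  boundary S*=-

price = 0.9077
boundary = - - - 65.9769
tree:
0.9077
1.8464 0.0578
3.7516 0.1216 0.0000
7.6131 0.2558 0.0000 0.0000
14.0030 0.5379 0.0000 0.0000 0.0000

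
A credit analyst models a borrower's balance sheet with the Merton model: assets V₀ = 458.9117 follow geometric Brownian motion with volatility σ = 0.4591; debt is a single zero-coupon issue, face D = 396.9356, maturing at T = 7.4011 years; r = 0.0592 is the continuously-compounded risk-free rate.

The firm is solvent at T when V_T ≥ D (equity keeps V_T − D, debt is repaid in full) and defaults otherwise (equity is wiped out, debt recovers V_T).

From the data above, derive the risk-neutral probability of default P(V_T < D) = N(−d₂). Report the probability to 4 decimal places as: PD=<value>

With assets at 458.9117 and a single debt payment of 396.9356 at 7.4011 years:
d₁ = [ln(V₀/D) + (r + σ²/2)T] / (σ√T)
   = [ln(458.9117/396.9356) + (0.0592 + 0.5·0.4591²)·7.4011] / (0.4591·√7.4011)
   = [0.145084 + 1.218120] / 1.248980 = 1.091454
d₂ = d₁ − σ√T = 1.091454 − 1.248980 = -0.157526
risk-neutral PD = N(−d₂) = N(0.157526) = 0.562585

PD=0.5626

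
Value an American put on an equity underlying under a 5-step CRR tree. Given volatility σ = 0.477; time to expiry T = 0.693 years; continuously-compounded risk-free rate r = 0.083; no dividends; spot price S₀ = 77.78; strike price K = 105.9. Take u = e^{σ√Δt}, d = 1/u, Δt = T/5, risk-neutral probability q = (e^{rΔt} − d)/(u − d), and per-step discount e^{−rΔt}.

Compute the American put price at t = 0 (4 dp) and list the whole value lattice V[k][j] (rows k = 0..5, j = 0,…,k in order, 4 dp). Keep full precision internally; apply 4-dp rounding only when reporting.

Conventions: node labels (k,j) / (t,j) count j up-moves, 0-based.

price = 30.1468
tree:
30.1468
40.7754 19.7158
51.3717 29.0317 10.4140
60.2439 40.7754 17.4048 3.3301
67.6725 51.3717 28.1200 6.5809 0.0000
73.8924 60.2439 40.7754 13.0053 0.0000 0.0000

params: Δt=0.13860 u=1.19433 d=0.83729 q=0.48813 e^(-rΔt)=0.98856
t_5 payoffs: 73.8924 60.2439 40.7754 13.0053 0.0000 0.0000
k=4: node(4,0) S=38.2275 payoff=67.6725 vs cont=66.4612 → 67.6725 [stop]  node(4,1) S=54.5283 payoff=51.3717 vs cont=50.1604 → 51.3717 [stop]  node(4,2) S=77.7800 payoff=28.1200 vs cont=26.9087 → 28.1200 [stop]  node(4,3) S=110.9466 payoff=0.0000 vs cont=6.5809 → 6.5809 [wait]  node(4,4) S=158.2560 payoff=0.0000 vs cont=0.0000 → 0.0000 [wait]
k=3: node(3,0) S=45.6561 payoff=60.2439 vs cont=59.0326 → 60.2439 [stop]  node(3,1) S=65.1246 payoff=40.7754 vs cont=39.5642 → 40.7754 [stop]  node(3,2) S=92.8947 payoff=13.0053 vs cont=17.4048 → 17.4048 [wait]  node(3,3) S=132.5065 payoff=0.0000 vs cont=3.3301 → 3.3301 [wait]
k=2: node(2,0) S=54.5283 payoff=51.3717 vs cont=50.1604 → 51.3717 [stop]  node(2,1) S=77.7800 payoff=28.1200 vs cont=29.0317 → 29.0317 [wait]  node(2,2) S=110.9466 payoff=0.0000 vs cont=10.4140 → 10.4140 [wait]
k=1: node(1,0) S=65.1246 payoff=40.7754 vs cont=40.0041 → 40.7754 [stop]  node(1,1) S=92.8947 payoff=13.0053 vs cont=19.7158 → 19.7158 [wait]
k=0: node(0,0) S=77.7800 payoff=28.1200 vs cont=30.1468 → 30.1468 [wait]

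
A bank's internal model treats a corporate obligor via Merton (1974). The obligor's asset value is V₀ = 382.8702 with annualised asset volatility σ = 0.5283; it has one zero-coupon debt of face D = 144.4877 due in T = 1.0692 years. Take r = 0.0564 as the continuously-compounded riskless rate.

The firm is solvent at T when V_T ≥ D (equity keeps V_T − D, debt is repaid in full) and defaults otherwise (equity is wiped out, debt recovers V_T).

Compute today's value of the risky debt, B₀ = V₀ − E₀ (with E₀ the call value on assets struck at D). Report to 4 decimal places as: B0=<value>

B0=134.6733

Apply the equity-as-call identities (strike 144.4877, horizon 1.0692 years):
d₁ = [ln(V₀/D) + (r + σ²/2)T] / (σ√T)
   = [ln(382.8702/144.4877) + (0.0564 + 0.5·0.5283²)·1.0692] / (0.5283·√1.0692)
   = [0.974502 + 0.209510] / 0.546273 = 2.167434
d₂ = d₁ − σ√T = 2.167434 − 0.546273 = 1.621161
N(d₁) = 0.984899,  N(d₂) = 0.947508,  e^(−rT) = 0.941479
E₀ = V₀·N(d₁) − D·e^(−rT)·N(d₂)
   = 382.8702·0.984899 − 144.4877·0.941479·0.947508 = 248.196884
B₀ = V₀ − E₀ = 382.8702 − 248.196884 = 134.673316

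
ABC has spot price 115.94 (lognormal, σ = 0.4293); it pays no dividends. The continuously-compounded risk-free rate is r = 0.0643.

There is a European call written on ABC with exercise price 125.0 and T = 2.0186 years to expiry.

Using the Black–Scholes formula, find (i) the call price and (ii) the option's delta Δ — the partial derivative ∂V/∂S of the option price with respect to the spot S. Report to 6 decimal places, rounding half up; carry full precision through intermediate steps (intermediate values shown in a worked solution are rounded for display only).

σ√T = 0.4293·√2.0186 = 0.609938
d₁ = (ln(S/K) + (r+σ²/2)T) / (σ√T) = (ln(115.94/125.0) + (0.0643+0.4293²/2)·2.0186) / 0.609938 = (-0.075241 + 0.315808) / 0.609938 = 0.394413
d₂ = d₁ − σ√T = 0.394413 − 0.609938 = -0.215526
e^{−rT} = 0.878275
N(d₁) = 0.653362,  N(d₂) = 0.414679
Call price V = S·N(d₁) − K·e^{−rT}·N(d₂) = 75.750772 − 45.525226 = 30.225546
Δ = N(d₁) = 0.653362

price = 30.225546
Δ = 0.653362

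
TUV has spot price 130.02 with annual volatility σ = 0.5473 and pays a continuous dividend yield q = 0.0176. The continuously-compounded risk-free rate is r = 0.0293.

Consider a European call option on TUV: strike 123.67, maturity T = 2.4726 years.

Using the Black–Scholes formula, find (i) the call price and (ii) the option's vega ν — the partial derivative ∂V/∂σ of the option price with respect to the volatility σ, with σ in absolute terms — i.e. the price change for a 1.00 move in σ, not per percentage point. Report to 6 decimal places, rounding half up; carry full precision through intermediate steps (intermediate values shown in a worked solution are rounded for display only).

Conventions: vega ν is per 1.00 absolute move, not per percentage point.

price = 44.766923
ν = 68.140637

σ√T = 0.5473·√2.4726 = 0.860602
d₁ = (ln(S/K) + (r−q+σ²/2)T) / (σ√T) = (ln(130.02/123.67) + (0.0293−0.0176+0.5473²/2)·2.4726) / 0.860602 = (0.050072 + 0.399247) / 0.860602 = 0.522098
d₂ = d₁ − σ√T = 0.522098 − 0.860602 = -0.338504
e^{−rT} = 0.930115
e^{−qT} = 0.957416
N(d₁) = 0.699199,  N(d₂) = 0.367492
Call price V = S·e^{−qT}·N(d₁) − K·e^{−rT}·N(d₂) = 87.038518 − 42.271594 = 44.766923
φ(d₁) = (1/√(2π))·e^{−d₁²/2} = 0.348112
ν = S·e^{−qT}·φ(d₁)·√T = 68.140637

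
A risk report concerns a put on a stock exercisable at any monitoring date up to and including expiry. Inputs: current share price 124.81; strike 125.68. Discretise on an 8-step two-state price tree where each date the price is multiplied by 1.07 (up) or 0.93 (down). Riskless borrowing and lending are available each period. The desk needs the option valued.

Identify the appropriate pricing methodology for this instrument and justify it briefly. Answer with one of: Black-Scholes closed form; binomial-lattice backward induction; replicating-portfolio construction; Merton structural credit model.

framework: binomial-lattice backward induction

Key observation: early exercise of the strike-125.68 put must be checked at each of the 8 dates (spot 124.81), which forces a node-by-node comparison of intrinsic and continuation value backward from expiry.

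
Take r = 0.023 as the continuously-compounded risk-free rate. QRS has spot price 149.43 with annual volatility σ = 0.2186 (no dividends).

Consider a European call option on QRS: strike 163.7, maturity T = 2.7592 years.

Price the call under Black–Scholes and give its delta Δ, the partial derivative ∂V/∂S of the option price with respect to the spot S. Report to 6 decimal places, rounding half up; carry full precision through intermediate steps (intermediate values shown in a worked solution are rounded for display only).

price = 19.792044
Δ = 0.541870

σ√T = 0.2186·√2.7592 = 0.363113
d₁ = (ln(S/K) + (r+σ²/2)T) / (σ√T) = (ln(149.43/163.7) + (0.023+0.2186²/2)·2.7592) / 0.363113 = (-0.091207 + 0.129387) / 0.363113 = 0.105145
d₂ = d₁ − σ√T = 0.105145 − 0.363113 = -0.257967
e^{−rT} = 0.938510
N(d₁) = 0.541870,  N(d₂) = 0.398216
Call price V = S·N(d₁) − K·e^{−rT}·N(d₂) = 80.971606 − 61.179562 = 19.792044
Δ = N(d₁) = 0.541870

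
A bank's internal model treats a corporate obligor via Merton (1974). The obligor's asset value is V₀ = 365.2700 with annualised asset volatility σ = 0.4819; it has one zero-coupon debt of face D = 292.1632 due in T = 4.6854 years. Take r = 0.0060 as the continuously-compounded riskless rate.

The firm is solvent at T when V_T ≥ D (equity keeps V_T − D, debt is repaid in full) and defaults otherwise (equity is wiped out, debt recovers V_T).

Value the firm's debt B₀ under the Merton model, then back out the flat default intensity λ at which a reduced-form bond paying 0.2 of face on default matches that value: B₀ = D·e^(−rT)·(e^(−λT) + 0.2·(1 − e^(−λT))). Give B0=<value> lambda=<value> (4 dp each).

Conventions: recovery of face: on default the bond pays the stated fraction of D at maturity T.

Equity is a call on the firm's assets struck at D = 292.1632:
d₁ = [ln(V₀/D) + (r + σ²/2)T] / (σ√T)
   = [ln(365.2700/292.1632) + (0.0060 + 0.5·0.4819²)·4.6854] / (0.4819·√4.6854)
   = [0.223324 + 0.572152] / 1.043110 = 0.762600
d₂ = d₁ − σ√T = 0.762600 − 1.043110 = -0.280510
N(d₁) = 0.777149,  N(d₂) = 0.389543,  e^(−rT) = 0.972279
E₀ = V₀·N(d₁) − D·e^(−rT)·N(d₂)
   = 365.2700·0.777149 − 292.1632·0.972279·0.389543 = 173.214015
B₀ = V₀ − E₀ = 365.2700 − 173.214015 = 192.055985
e^(−λT) = (B₀·e^(rT)/D − 0.2)/(1 − 0.2) = (192.0560·1.028511/292.1632 − 0.2)/0.8 = 0.59512596
λ = −ln(0.59512596)/4.6854 = 0.110766

B0=192.0560 lambda=0.1108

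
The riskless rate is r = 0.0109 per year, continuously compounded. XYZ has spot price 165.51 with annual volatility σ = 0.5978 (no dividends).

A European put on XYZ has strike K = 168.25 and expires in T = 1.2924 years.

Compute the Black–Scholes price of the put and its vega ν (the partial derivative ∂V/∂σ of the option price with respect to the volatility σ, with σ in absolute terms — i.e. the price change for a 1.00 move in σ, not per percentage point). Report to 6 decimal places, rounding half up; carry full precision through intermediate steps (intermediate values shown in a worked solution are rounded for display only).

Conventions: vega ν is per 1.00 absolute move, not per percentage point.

price = 44.269448
ν = 70.935533

σ√T = 0.5978·√1.2924 = 0.679602
d₁ = (ln(S/K) + (r+σ²/2)T) / (σ√T) = (ln(165.51/168.25) + (0.0109+0.5978²/2)·1.2924) / 0.679602 = (-0.016419 + 0.245016) / 0.679602 = 0.336369
d₂ = d₁ − σ√T = 0.336369 − 0.679602 = -0.343232
e^{−rT} = 0.986012
N(−d₁) = 0.368296,  N(−d₂) = 0.634288
Put price V = K·e^{−rT}·N(−d₂) − S·N(−d₁) = 105.226165 − 60.956717 = 44.269448
φ(d₁) = (1/√(2π))·e^{−d₁²/2} = 0.377000
ν = S·φ(d₁)·√T = 70.935533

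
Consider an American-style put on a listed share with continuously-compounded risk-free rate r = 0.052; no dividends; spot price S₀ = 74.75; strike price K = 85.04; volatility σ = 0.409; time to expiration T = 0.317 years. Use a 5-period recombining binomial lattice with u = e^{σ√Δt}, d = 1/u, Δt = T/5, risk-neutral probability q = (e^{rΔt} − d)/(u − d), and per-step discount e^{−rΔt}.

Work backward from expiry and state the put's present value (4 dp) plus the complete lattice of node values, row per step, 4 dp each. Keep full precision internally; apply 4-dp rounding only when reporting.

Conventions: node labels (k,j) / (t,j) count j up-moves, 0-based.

price = 12.8536
tree:
12.8536
18.0450 7.5430
24.2040 11.7633 3.2062
30.1573 17.6049 5.7694 0.5631
35.5280 24.2040 10.2900 1.1084 0.0000
40.3732 30.1573 17.6049 2.1816 0.0000 0.0000

params: Δt=0.06340 u=1.10847 d=0.90214 q=0.49028 e^(-rΔt)=0.99671
t_5 payoffs: 40.3732 30.1573 17.6049 2.1816 0.0000 0.0000
k=4: node(4,0) S=49.5120 payoff=35.5280 vs cont=35.2481 → 35.5280 [stop]  node(4,1) S=60.8360 payoff=24.2040 vs cont=23.9241 → 24.2040 [stop]  node(4,2) S=74.7500 payoff=10.2900 vs cont=10.0101 → 10.2900 [stop]  node(4,3) S=91.8463 payoff=0.0000 vs cont=1.1084 → 1.1084 [wait]  node(4,4) S=112.8527 payoff=0.0000 vs cont=0.0000 → 0.0000 [wait]
k=3: node(3,0) S=54.8827 payoff=30.1573 vs cont=29.8774 → 30.1573 [stop]  node(3,1) S=67.4351 payoff=17.6049 vs cont=17.3250 → 17.6049 [stop]  node(3,2) S=82.8584 payoff=2.1816 vs cont=5.7694 → 5.7694 [wait]  node(3,3) S=101.8091 payoff=0.0000 vs cont=0.5631 → 0.5631 [wait]
k=2: node(2,0) S=60.8360 payoff=24.2040 vs cont=23.9241 → 24.2040 [stop]  node(2,1) S=74.7500 payoff=10.2900 vs cont=11.7633 → 11.7633 [wait]  node(2,2) S=91.8463 payoff=0.0000 vs cont=3.2062 → 3.2062 [wait]
k=1: node(1,0) S=67.4351 payoff=17.6049 vs cont=18.0450 → 18.0450 [wait]  node(1,1) S=82.8584 payoff=2.1816 vs cont=7.5430 → 7.5430 [wait]
k=0: node(0,0) S=74.7500 payoff=10.2900 vs cont=12.8536 → 12.8536 [wait]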